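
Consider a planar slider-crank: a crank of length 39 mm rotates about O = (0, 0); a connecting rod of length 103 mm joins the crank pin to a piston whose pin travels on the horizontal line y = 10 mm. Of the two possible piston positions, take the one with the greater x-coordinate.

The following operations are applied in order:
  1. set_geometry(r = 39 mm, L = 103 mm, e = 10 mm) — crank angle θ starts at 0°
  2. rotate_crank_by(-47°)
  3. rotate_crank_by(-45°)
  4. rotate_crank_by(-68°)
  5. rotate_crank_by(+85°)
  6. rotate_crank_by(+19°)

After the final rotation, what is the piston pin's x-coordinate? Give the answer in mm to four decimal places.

set_geometry: r = 39 mm, L = 103 mm, e = 10 mm; θ ← 0°
rotate_crank_by(-47°): θ ← 0° -47° = -47°
rotate_crank_by(-45°): θ ← -47° -45° = -92°
rotate_crank_by(-68°): θ ← -92° -68° = -160°
rotate_crank_by(+85°): θ ← -160° +85° = -75°
rotate_crank_by(+19°): θ ← -75° +19° = -56°
crank pin P = (r cos θ, r sin θ) = (21.808523, -32.332465)
h = r sin θ − e = -32.332465 − 10 = -42.332465
x = r cos θ + √(L² − h²) = 21.808523 + √(10609.0 − 1792.0376) = 21.808523 + 93.898681 = 115.707205

115.7072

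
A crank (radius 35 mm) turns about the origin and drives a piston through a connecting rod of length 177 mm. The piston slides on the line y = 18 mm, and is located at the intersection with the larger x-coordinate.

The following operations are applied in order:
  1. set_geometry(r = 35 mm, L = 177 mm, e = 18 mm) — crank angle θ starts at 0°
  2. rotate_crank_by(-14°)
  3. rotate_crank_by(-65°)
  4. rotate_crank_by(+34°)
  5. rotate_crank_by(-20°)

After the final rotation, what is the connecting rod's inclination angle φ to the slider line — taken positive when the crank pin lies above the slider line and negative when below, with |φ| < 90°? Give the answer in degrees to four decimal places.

-16.3144

set_geometry: r = 35 mm, L = 177 mm, e = 18 mm; θ ← 0°
rotate_crank_by(-14°): θ ← 0° -14° = -14°
rotate_crank_by(-65°): θ ← -14° -65° = -79°
rotate_crank_by(+34°): θ ← -79° +34° = -45°
rotate_crank_by(-20°): θ ← -45° -20° = -65°
crank pin P = (r cos θ, r sin θ) = (14.791639, -31.720773)
h = r sin θ − e = -31.720773 − 18 = -49.720773
sin φ = h / L = -49.720773 / 177 = -0.28090832
φ = arcsin(-0.28090832) = -16.314424°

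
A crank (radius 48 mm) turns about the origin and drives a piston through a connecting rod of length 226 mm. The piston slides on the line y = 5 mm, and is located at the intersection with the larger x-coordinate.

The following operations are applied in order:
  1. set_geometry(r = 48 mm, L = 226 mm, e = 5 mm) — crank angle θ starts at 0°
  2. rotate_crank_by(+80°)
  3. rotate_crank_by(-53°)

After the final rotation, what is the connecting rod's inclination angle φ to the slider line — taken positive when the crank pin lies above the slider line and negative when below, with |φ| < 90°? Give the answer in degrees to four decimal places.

set_geometry: r = 48 mm, L = 226 mm, e = 5 mm; θ ← 0°
rotate_crank_by(+80°): θ ← 0° +80° = 80°
rotate_crank_by(-53°): θ ← 80° -53° = 27°
crank pin P = (r cos θ, r sin θ) = (42.768313, 21.791544)
h = r sin θ − e = 21.791544 − 5 = 16.791544
sin φ = h / L = 16.791544 / 226 = 0.07429887
φ = arcsin(0.07429887) = 4.260938°

4.2609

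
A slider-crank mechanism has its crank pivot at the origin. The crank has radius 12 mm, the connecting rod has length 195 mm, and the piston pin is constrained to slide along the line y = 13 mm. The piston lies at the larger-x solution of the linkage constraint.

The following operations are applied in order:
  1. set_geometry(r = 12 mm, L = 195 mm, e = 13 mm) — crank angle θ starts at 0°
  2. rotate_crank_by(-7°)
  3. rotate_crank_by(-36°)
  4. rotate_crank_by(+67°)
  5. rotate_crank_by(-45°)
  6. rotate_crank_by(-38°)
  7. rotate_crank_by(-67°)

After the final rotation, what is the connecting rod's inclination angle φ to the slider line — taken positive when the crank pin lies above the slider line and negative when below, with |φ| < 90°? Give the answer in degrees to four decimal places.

set_geometry: r = 12 mm, L = 195 mm, e = 13 mm; θ ← 0°
rotate_crank_by(-7°): θ ← 0° -7° = -7°
rotate_crank_by(-36°): θ ← -7° -36° = -43°
rotate_crank_by(+67°): θ ← -43° +67° = 24°
rotate_crank_by(-45°): θ ← 24° -45° = -21°
rotate_crank_by(-38°): θ ← -21° -38° = -59°
rotate_crank_by(-67°): θ ← -59° -67° = -126°
crank pin P = (r cos θ, r sin θ) = (-7.053423, -9.708204)
h = r sin θ − e = -9.708204 − 13 = -22.708204
sin φ = h / L = -22.708204 / 195 = -0.11645233
φ = arcsin(-0.11645233) = -6.687400°

-6.6874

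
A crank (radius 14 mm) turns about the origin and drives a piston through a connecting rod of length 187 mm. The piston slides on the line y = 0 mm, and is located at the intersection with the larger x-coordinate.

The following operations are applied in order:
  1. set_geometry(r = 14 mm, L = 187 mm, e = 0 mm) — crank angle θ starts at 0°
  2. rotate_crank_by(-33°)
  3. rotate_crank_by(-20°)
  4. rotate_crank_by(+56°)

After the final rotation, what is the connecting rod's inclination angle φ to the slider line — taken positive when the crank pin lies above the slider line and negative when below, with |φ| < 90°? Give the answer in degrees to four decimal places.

set_geometry: r = 14 mm, L = 187 mm, e = 0 mm; θ ← 0°
rotate_crank_by(-33°): θ ← 0° -33° = -33°
rotate_crank_by(-20°): θ ← -33° -20° = -53°
rotate_crank_by(+56°): θ ← -53° +56° = 3°
crank pin P = (r cos θ, r sin θ) = (13.980813, 0.732703)
h = r sin θ − e = 0.732703 − 0 = 0.732703
sin φ = h / L = 0.732703 / 187 = 0.00391820
φ = arcsin(0.00391820) = 0.224497°

0.2245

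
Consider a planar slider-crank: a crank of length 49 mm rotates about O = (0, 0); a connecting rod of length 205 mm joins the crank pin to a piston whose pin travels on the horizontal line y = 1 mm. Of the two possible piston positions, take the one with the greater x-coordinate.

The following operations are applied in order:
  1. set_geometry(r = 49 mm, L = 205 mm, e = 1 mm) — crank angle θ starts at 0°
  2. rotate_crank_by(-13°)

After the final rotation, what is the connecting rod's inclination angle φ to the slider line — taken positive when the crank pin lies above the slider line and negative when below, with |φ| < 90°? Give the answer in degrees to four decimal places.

-3.3621

set_geometry: r = 49 mm, L = 205 mm, e = 1 mm; θ ← 0°
rotate_crank_by(-13°): θ ← 0° -13° = -13°
crank pin P = (r cos θ, r sin θ) = (47.744133, -11.022602)
h = r sin θ − e = -11.022602 − 1 = -12.022602
sin φ = h / L = -12.022602 / 205 = -0.05864684
φ = arcsin(-0.05864684) = -3.362145°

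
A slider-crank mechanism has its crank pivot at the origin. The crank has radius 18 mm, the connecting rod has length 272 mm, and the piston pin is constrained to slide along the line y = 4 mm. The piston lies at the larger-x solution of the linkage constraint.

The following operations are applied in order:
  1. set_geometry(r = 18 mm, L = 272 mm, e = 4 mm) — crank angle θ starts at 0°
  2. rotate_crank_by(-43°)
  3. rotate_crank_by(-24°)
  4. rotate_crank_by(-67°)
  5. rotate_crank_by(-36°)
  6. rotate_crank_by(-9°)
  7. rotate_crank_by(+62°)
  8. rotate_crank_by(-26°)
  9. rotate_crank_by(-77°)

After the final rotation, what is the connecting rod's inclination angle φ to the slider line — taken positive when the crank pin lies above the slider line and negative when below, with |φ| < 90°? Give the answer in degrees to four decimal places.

1.5948

set_geometry: r = 18 mm, L = 272 mm, e = 4 mm; θ ← 0°
rotate_crank_by(-43°): θ ← 0° -43° = -43°
rotate_crank_by(-24°): θ ← -43° -24° = -67°
rotate_crank_by(-67°): θ ← -67° -67° = -134°
rotate_crank_by(-36°): θ ← -134° -36° = -170°
rotate_crank_by(-9°): θ ← -170° -9° = -179°
rotate_crank_by(+62°): θ ← -179° +62° = -117°
rotate_crank_by(-26°): θ ← -117° -26° = -143°
rotate_crank_by(-77°): θ ← -143° -77° = -220°
crank pin P = (r cos θ, r sin θ) = (-13.788800, 11.570177)
h = r sin θ − e = 11.570177 − 4 = 7.570177
sin φ = h / L = 7.570177 / 272 = 0.02783153
φ = arcsin(0.02783153) = 1.594835°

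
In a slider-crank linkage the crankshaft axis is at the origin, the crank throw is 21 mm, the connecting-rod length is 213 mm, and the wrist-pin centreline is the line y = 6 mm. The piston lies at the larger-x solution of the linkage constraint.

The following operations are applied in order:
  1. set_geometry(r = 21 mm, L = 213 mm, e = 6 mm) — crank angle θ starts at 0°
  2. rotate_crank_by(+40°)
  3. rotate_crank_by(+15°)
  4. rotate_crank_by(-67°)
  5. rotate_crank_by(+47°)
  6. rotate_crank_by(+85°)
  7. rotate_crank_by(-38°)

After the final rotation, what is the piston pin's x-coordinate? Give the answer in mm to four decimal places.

215.4081

set_geometry: r = 21 mm, L = 213 mm, e = 6 mm; θ ← 0°
rotate_crank_by(+40°): θ ← 0° +40° = 40°
rotate_crank_by(+15°): θ ← 40° +15° = 55°
rotate_crank_by(-67°): θ ← 55° -67° = -12°
rotate_crank_by(+47°): θ ← -12° +47° = 35°
rotate_crank_by(+85°): θ ← 35° +85° = 120°
rotate_crank_by(-38°): θ ← 120° -38° = 82°
crank pin P = (r cos θ, r sin θ) = (2.922635, 20.795629)
h = r sin θ − e = 20.795629 − 6 = 14.795629
x = r cos θ + √(L² − h²) = 2.922635 + √(45369.0 − 218.9107) = 2.922635 + 212.485504 = 215.408139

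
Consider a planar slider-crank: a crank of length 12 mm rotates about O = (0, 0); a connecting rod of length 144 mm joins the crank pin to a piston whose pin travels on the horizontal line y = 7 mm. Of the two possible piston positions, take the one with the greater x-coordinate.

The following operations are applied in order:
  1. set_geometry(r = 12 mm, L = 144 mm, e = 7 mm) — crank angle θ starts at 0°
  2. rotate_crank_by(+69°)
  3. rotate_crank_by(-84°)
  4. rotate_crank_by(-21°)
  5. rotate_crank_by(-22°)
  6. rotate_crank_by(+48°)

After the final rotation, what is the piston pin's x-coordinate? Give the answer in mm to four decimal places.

155.5309

set_geometry: r = 12 mm, L = 144 mm, e = 7 mm; θ ← 0°
rotate_crank_by(+69°): θ ← 0° +69° = 69°
rotate_crank_by(-84°): θ ← 69° -84° = -15°
rotate_crank_by(-21°): θ ← -15° -21° = -36°
rotate_crank_by(-22°): θ ← -36° -22° = -58°
rotate_crank_by(+48°): θ ← -58° +48° = -10°
crank pin P = (r cos θ, r sin θ) = (11.817693, -2.083778)
h = r sin θ − e = -2.083778 − 7 = -9.083778
x = r cos θ + √(L² − h²) = 11.817693 + √(20736.0 − 82.5150) = 11.817693 + 143.713204 = 155.530897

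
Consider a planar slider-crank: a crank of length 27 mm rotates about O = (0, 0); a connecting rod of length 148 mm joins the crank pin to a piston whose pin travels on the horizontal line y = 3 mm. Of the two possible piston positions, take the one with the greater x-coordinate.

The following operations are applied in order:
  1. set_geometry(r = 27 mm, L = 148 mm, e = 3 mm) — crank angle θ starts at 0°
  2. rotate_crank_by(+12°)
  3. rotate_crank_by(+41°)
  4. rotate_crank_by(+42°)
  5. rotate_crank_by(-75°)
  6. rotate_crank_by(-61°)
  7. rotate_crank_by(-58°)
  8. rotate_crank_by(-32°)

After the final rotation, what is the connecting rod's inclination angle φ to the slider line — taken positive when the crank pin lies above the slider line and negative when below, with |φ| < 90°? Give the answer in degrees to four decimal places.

set_geometry: r = 27 mm, L = 148 mm, e = 3 mm; θ ← 0°
rotate_crank_by(+12°): θ ← 0° +12° = 12°
rotate_crank_by(+41°): θ ← 12° +41° = 53°
rotate_crank_by(+42°): θ ← 53° +42° = 95°
rotate_crank_by(-75°): θ ← 95° -75° = 20°
rotate_crank_by(-61°): θ ← 20° -61° = -41°
rotate_crank_by(-58°): θ ← -41° -58° = -99°
rotate_crank_by(-32°): θ ← -99° -32° = -131°
crank pin P = (r cos θ, r sin θ) = (-17.713594, -20.377159)
h = r sin θ − e = -20.377159 − 3 = -23.377159
sin φ = h / L = -23.377159 / 148 = -0.15795377
φ = arcsin(-0.15795377) = -9.088146°

-9.0881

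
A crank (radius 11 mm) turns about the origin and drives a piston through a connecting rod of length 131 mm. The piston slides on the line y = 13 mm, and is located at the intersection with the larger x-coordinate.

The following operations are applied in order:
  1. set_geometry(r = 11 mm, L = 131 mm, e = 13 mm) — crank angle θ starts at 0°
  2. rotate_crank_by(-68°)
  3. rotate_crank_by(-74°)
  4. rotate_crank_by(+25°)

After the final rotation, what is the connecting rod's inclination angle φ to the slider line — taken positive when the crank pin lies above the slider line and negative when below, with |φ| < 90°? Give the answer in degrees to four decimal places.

set_geometry: r = 11 mm, L = 131 mm, e = 13 mm; θ ← 0°
rotate_crank_by(-68°): θ ← 0° -68° = -68°
rotate_crank_by(-74°): θ ← -68° -74° = -142°
rotate_crank_by(+25°): θ ← -142° +25° = -117°
crank pin P = (r cos θ, r sin θ) = (-4.993895, -9.801072)
h = r sin θ − e = -9.801072 − 13 = -22.801072
sin φ = h / L = -22.801072 / 131 = -0.17405398
φ = arcsin(-0.17405398) = -10.023610°

-10.0236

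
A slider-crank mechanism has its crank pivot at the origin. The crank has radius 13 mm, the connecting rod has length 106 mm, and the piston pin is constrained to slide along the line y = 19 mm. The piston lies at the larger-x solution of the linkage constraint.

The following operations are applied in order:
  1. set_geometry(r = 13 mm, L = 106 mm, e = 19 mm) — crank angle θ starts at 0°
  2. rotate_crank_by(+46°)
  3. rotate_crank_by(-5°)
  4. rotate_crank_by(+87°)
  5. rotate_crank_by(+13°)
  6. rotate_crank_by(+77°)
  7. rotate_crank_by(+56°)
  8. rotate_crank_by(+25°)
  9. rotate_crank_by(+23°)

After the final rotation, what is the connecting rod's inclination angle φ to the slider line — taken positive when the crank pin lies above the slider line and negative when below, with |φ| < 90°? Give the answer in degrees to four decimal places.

set_geometry: r = 13 mm, L = 106 mm, e = 19 mm; θ ← 0°
rotate_crank_by(+46°): θ ← 0° +46° = 46°
rotate_crank_by(-5°): θ ← 46° -5° = 41°
rotate_crank_by(+87°): θ ← 41° +87° = 128°
rotate_crank_by(+13°): θ ← 128° +13° = 141°
rotate_crank_by(+77°): θ ← 141° +77° = 218°
rotate_crank_by(+56°): θ ← 218° +56° = 274°
rotate_crank_by(+25°): θ ← 274° +25° = 299°
rotate_crank_by(+23°): θ ← 299° +23° = 322°
crank pin P = (r cos θ, r sin θ) = (10.244140, -8.003599)
h = r sin θ − e = -8.003599 − 19 = -27.003599
sin φ = h / L = -27.003599 / 106 = -0.25475094
φ = arcsin(-0.25475094) = -14.758827°

-14.7588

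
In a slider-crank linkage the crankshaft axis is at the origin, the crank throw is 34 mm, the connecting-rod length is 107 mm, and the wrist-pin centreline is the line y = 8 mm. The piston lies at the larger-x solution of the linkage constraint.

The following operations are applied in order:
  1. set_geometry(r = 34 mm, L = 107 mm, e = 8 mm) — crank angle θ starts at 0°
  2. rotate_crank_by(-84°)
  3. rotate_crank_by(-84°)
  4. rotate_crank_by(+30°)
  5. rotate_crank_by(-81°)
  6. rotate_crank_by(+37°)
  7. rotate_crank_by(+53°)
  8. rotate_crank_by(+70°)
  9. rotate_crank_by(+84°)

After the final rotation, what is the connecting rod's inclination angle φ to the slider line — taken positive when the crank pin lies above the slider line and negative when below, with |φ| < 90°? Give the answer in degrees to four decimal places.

set_geometry: r = 34 mm, L = 107 mm, e = 8 mm; θ ← 0°
rotate_crank_by(-84°): θ ← 0° -84° = -84°
rotate_crank_by(-84°): θ ← -84° -84° = -168°
rotate_crank_by(+30°): θ ← -168° +30° = -138°
rotate_crank_by(-81°): θ ← -138° -81° = -219°
rotate_crank_by(+37°): θ ← -219° +37° = -182°
rotate_crank_by(+53°): θ ← -182° +53° = -129°
rotate_crank_by(+70°): θ ← -129° +70° = -59°
rotate_crank_by(+84°): θ ← -59° +84° = 25°
crank pin P = (r cos θ, r sin θ) = (30.814465, 14.369021)
h = r sin θ − e = 14.369021 − 8 = 6.369021
sin φ = h / L = 6.369021 / 107 = 0.05952356
φ = arcsin(0.05952356) = 3.412466°

3.4125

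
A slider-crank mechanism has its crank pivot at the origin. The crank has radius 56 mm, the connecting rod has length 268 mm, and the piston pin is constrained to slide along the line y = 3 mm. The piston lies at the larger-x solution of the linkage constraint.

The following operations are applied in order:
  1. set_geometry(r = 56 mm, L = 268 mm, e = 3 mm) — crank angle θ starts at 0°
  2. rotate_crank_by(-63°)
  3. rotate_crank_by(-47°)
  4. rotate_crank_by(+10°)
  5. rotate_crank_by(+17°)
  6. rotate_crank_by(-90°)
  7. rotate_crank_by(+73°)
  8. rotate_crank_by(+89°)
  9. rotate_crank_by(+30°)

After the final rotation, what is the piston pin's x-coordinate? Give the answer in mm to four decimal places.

320.5158

set_geometry: r = 56 mm, L = 268 mm, e = 3 mm; θ ← 0°
rotate_crank_by(-63°): θ ← 0° -63° = -63°
rotate_crank_by(-47°): θ ← -63° -47° = -110°
rotate_crank_by(+10°): θ ← -110° +10° = -100°
rotate_crank_by(+17°): θ ← -100° +17° = -83°
rotate_crank_by(-90°): θ ← -83° -90° = -173°
rotate_crank_by(+73°): θ ← -173° +73° = -100°
rotate_crank_by(+89°): θ ← -100° +89° = -11°
rotate_crank_by(+30°): θ ← -11° +30° = 19°
crank pin P = (r cos θ, r sin θ) = (52.949040, 18.231817)
h = r sin θ − e = 18.231817 − 3 = 15.231817
x = r cos θ + √(L² − h²) = 52.949040 + √(71824.0 − 232.0082) = 52.949040 + 267.566799 = 320.515839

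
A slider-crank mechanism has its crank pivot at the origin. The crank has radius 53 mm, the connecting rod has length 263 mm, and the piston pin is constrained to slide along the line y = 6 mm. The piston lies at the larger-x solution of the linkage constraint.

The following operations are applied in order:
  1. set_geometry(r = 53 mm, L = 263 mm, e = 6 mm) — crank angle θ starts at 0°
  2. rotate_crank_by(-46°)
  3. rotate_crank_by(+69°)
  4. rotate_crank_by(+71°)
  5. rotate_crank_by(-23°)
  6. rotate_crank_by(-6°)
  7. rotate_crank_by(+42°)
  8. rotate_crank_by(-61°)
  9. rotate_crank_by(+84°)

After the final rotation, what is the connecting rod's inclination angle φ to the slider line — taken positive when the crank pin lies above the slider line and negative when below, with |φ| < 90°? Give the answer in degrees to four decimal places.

7.5598

set_geometry: r = 53 mm, L = 263 mm, e = 6 mm; θ ← 0°
rotate_crank_by(-46°): θ ← 0° -46° = -46°
rotate_crank_by(+69°): θ ← -46° +69° = 23°
rotate_crank_by(+71°): θ ← 23° +71° = 94°
rotate_crank_by(-23°): θ ← 94° -23° = 71°
rotate_crank_by(-6°): θ ← 71° -6° = 65°
rotate_crank_by(+42°): θ ← 65° +42° = 107°
rotate_crank_by(-61°): θ ← 107° -61° = 46°
rotate_crank_by(+84°): θ ← 46° +84° = 130°
crank pin P = (r cos θ, r sin θ) = (-34.067743, 40.600355)
h = r sin θ − e = 40.600355 − 6 = 34.600355
sin φ = h / L = 34.600355 / 263 = 0.13156029
φ = arcsin(0.13156029) = 7.559765°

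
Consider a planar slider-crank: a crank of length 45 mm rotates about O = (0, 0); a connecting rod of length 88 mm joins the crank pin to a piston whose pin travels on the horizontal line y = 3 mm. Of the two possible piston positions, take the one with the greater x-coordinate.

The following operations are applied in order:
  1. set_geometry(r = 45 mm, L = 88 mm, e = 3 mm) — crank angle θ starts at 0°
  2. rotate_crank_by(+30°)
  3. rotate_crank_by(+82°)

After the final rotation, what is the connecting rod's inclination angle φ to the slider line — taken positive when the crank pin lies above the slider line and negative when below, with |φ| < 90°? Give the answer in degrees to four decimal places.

set_geometry: r = 45 mm, L = 88 mm, e = 3 mm; θ ← 0°
rotate_crank_by(+30°): θ ← 0° +30° = 30°
rotate_crank_by(+82°): θ ← 30° +82° = 112°
crank pin P = (r cos θ, r sin θ) = (-16.857297, 41.723273)
h = r sin θ − e = 41.723273 − 3 = 38.723273
sin φ = h / L = 38.723273 / 88 = 0.44003720
φ = arcsin(0.44003720) = 26.106255°

26.1063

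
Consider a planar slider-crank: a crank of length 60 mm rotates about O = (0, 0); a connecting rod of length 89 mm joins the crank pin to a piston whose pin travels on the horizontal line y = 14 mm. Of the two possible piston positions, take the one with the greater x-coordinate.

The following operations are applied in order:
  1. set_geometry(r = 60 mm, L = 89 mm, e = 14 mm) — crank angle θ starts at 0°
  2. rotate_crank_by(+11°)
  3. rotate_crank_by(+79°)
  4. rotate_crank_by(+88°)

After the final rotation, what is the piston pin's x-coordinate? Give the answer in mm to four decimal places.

28.2366

set_geometry: r = 60 mm, L = 89 mm, e = 14 mm; θ ← 0°
rotate_crank_by(+11°): θ ← 0° +11° = 11°
rotate_crank_by(+79°): θ ← 11° +79° = 90°
rotate_crank_by(+88°): θ ← 90° +88° = 178°
crank pin P = (r cos θ, r sin θ) = (-59.963450, 2.093970)
h = r sin θ − e = 2.093970 − 14 = -11.906030
x = r cos θ + √(L² − h²) = -59.963450 + √(7921.0 − 141.7536) = -59.963450 + 88.200037 = 28.236587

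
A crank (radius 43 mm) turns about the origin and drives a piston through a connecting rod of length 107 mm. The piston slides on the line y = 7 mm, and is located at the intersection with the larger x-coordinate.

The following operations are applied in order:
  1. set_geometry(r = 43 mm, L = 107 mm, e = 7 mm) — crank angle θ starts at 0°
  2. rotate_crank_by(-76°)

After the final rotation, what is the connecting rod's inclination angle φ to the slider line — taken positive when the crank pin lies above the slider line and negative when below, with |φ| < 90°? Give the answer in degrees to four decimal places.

set_geometry: r = 43 mm, L = 107 mm, e = 7 mm; θ ← 0°
rotate_crank_by(-76°): θ ← 0° -76° = -76°
crank pin P = (r cos θ, r sin θ) = (10.402642, -41.722716)
h = r sin θ − e = -41.722716 − 7 = -48.722716
sin φ = h / L = -48.722716 / 107 = -0.45535249
φ = arcsin(-0.45535249) = -27.087616°

-27.0876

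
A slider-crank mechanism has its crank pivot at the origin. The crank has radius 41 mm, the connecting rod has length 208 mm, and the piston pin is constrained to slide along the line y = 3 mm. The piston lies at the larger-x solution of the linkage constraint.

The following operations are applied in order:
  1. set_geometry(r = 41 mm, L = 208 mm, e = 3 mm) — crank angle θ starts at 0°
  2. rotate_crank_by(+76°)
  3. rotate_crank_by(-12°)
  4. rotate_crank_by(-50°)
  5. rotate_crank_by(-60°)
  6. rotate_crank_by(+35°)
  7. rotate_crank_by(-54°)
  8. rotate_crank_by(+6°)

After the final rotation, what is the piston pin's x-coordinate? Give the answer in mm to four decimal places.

225.5892

set_geometry: r = 41 mm, L = 208 mm, e = 3 mm; θ ← 0°
rotate_crank_by(+76°): θ ← 0° +76° = 76°
rotate_crank_by(-12°): θ ← 76° -12° = 64°
rotate_crank_by(-50°): θ ← 64° -50° = 14°
rotate_crank_by(-60°): θ ← 14° -60° = -46°
rotate_crank_by(+35°): θ ← -46° +35° = -11°
rotate_crank_by(-54°): θ ← -11° -54° = -65°
rotate_crank_by(+6°): θ ← -65° +6° = -59°
crank pin P = (r cos θ, r sin θ) = (21.116561, -35.143859)
h = r sin θ − e = -35.143859 − 3 = -38.143859
x = r cos θ + √(L² − h²) = 21.116561 + √(43264.0 − 1454.9540) = 21.116561 + 204.472605 = 225.589166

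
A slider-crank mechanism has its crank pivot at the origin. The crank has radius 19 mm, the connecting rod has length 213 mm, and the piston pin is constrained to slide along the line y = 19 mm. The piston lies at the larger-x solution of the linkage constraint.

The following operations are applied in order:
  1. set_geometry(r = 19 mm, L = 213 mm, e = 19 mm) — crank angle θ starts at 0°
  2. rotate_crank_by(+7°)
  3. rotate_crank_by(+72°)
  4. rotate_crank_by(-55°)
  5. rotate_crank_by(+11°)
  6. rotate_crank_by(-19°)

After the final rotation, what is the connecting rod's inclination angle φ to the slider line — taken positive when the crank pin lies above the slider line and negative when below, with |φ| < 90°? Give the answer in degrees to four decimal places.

set_geometry: r = 19 mm, L = 213 mm, e = 19 mm; θ ← 0°
rotate_crank_by(+7°): θ ← 0° +7° = 7°
rotate_crank_by(+72°): θ ← 7° +72° = 79°
rotate_crank_by(-55°): θ ← 79° -55° = 24°
rotate_crank_by(+11°): θ ← 24° +11° = 35°
rotate_crank_by(-19°): θ ← 35° -19° = 16°
crank pin P = (r cos θ, r sin θ) = (18.263972, 5.237110)
h = r sin θ − e = 5.237110 − 19 = -13.762890
sin φ = h / L = -13.762890 / 213 = -0.06461451
φ = arcsin(-0.06461451) = -3.704720°

-3.7047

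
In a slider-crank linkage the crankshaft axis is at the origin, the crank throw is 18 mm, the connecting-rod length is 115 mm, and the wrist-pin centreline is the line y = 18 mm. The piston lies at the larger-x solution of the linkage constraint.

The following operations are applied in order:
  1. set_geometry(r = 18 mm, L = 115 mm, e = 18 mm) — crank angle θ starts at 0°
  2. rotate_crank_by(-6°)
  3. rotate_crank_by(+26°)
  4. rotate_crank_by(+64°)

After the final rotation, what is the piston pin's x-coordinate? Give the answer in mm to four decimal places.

set_geometry: r = 18 mm, L = 115 mm, e = 18 mm; θ ← 0°
rotate_crank_by(-6°): θ ← 0° -6° = -6°
rotate_crank_by(+26°): θ ← -6° +26° = 20°
rotate_crank_by(+64°): θ ← 20° +64° = 84°
crank pin P = (r cos θ, r sin θ) = (1.881512, 17.901394)
h = r sin θ − e = 17.901394 − 18 = -0.098606
x = r cos θ + √(L² − h²) = 1.881512 + √(13225.0 − 0.0097) = 1.881512 + 114.999958 = 116.881470

116.8815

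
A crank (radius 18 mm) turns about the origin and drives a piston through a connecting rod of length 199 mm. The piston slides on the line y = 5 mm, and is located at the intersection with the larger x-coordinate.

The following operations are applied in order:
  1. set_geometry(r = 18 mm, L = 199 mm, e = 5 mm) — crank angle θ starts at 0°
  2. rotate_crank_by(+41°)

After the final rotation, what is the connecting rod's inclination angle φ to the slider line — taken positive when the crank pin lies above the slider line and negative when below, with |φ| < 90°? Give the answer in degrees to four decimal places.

set_geometry: r = 18 mm, L = 199 mm, e = 5 mm; θ ← 0°
rotate_crank_by(+41°): θ ← 0° +41° = 41°
crank pin P = (r cos θ, r sin θ) = (13.584772, 11.809063)
h = r sin θ − e = 11.809063 − 5 = 6.809063
sin φ = h / L = 6.809063 / 199 = 0.03421639
φ = arcsin(0.03421639) = 1.960838°

1.9608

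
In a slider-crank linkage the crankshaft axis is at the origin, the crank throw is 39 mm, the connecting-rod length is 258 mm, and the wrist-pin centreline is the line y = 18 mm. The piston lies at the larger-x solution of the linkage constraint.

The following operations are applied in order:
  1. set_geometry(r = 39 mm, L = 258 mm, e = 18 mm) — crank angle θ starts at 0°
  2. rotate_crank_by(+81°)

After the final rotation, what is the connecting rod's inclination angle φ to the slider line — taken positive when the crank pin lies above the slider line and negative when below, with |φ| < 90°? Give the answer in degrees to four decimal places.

4.5618

set_geometry: r = 39 mm, L = 258 mm, e = 18 mm; θ ← 0°
rotate_crank_by(+81°): θ ← 0° +81° = 81°
crank pin P = (r cos θ, r sin θ) = (6.100944, 38.519845)
h = r sin θ − e = 38.519845 − 18 = 20.519845
sin φ = h / L = 20.519845 / 258 = 0.07953428
φ = arcsin(0.07953428) = 4.561797°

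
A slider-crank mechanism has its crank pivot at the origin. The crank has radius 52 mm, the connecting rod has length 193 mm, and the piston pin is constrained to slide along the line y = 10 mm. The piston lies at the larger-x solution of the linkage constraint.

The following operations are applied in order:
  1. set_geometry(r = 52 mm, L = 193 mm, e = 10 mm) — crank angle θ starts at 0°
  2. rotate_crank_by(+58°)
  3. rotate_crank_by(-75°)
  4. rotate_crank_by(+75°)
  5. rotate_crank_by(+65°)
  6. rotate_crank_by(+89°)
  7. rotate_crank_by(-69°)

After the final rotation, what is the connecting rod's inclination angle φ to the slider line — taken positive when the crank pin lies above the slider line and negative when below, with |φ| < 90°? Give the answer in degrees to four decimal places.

set_geometry: r = 52 mm, L = 193 mm, e = 10 mm; θ ← 0°
rotate_crank_by(+58°): θ ← 0° +58° = 58°
rotate_crank_by(-75°): θ ← 58° -75° = -17°
rotate_crank_by(+75°): θ ← -17° +75° = 58°
rotate_crank_by(+65°): θ ← 58° +65° = 123°
rotate_crank_by(+89°): θ ← 123° +89° = 212°
rotate_crank_by(-69°): θ ← 212° -69° = 143°
crank pin P = (r cos θ, r sin θ) = (-41.529047, 31.294381)
h = r sin θ − e = 31.294381 − 10 = 21.294381
sin φ = h / L = 21.294381 / 193 = 0.11033358
φ = arcsin(0.11033358) = 6.334545°

6.3345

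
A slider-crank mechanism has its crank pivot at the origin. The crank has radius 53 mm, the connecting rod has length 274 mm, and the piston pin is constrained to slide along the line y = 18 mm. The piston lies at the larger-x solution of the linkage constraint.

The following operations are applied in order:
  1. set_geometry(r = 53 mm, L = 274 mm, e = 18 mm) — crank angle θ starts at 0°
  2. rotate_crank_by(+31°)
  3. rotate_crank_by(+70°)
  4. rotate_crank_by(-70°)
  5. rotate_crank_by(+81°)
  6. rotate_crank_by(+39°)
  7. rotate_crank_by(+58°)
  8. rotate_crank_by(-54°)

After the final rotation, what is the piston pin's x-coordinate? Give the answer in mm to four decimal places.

225.9304

set_geometry: r = 53 mm, L = 274 mm, e = 18 mm; θ ← 0°
rotate_crank_by(+31°): θ ← 0° +31° = 31°
rotate_crank_by(+70°): θ ← 31° +70° = 101°
rotate_crank_by(-70°): θ ← 101° -70° = 31°
rotate_crank_by(+81°): θ ← 31° +81° = 112°
rotate_crank_by(+39°): θ ← 112° +39° = 151°
rotate_crank_by(+58°): θ ← 151° +58° = 209°
rotate_crank_by(-54°): θ ← 209° -54° = 155°
crank pin P = (r cos θ, r sin θ) = (-48.034313, 22.398768)
h = r sin θ − e = 22.398768 − 18 = 4.398768
x = r cos θ + √(L² − h²) = -48.034313 + √(75076.0 − 19.3492) = -48.034313 + 273.964689 = 225.930376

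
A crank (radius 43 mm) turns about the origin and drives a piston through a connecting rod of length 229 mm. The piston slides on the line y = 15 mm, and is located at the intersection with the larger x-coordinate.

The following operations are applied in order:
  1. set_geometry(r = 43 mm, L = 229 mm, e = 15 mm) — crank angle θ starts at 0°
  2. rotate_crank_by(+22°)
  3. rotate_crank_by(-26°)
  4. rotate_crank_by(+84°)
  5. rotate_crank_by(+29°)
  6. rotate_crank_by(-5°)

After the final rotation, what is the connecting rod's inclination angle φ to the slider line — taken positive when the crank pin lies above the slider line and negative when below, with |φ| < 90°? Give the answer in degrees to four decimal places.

set_geometry: r = 43 mm, L = 229 mm, e = 15 mm; θ ← 0°
rotate_crank_by(+22°): θ ← 0° +22° = 22°
rotate_crank_by(-26°): θ ← 22° -26° = -4°
rotate_crank_by(+84°): θ ← -4° +84° = 80°
rotate_crank_by(+29°): θ ← 80° +29° = 109°
rotate_crank_by(-5°): θ ← 109° -5° = 104°
crank pin P = (r cos θ, r sin θ) = (-10.402642, 41.722716)
h = r sin θ − e = 41.722716 − 15 = 26.722716
sin φ = h / L = 26.722716 / 229 = 0.11669308
φ = arcsin(0.11669308) = 6.701289°

6.7013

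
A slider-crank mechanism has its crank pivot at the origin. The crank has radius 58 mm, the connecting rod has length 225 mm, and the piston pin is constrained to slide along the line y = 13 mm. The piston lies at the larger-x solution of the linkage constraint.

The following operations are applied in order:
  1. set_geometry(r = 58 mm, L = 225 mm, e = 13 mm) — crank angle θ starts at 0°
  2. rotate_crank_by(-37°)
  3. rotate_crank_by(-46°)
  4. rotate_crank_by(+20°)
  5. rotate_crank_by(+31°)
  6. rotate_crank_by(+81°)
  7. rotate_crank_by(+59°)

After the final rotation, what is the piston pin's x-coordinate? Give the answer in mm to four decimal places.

203.0916

set_geometry: r = 58 mm, L = 225 mm, e = 13 mm; θ ← 0°
rotate_crank_by(-37°): θ ← 0° -37° = -37°
rotate_crank_by(-46°): θ ← -37° -46° = -83°
rotate_crank_by(+20°): θ ← -83° +20° = -63°
rotate_crank_by(+31°): θ ← -63° +31° = -32°
rotate_crank_by(+81°): θ ← -32° +81° = 49°
rotate_crank_by(+59°): θ ← 49° +59° = 108°
crank pin P = (r cos θ, r sin θ) = (-17.922986, 55.161278)
h = r sin θ − e = 55.161278 − 13 = 42.161278
x = r cos θ + √(L² − h²) = -17.922986 + √(50625.0 − 1777.5734) = -17.922986 + 221.014539 = 203.091554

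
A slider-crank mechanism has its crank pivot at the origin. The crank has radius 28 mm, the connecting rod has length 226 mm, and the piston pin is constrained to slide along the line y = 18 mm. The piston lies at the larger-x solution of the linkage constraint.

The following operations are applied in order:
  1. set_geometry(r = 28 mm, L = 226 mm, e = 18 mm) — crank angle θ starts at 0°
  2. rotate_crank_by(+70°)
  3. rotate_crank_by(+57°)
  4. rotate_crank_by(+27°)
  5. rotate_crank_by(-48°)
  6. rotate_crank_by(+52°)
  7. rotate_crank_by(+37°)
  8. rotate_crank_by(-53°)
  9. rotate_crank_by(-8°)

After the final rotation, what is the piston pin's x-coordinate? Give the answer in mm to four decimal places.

set_geometry: r = 28 mm, L = 226 mm, e = 18 mm; θ ← 0°
rotate_crank_by(+70°): θ ← 0° +70° = 70°
rotate_crank_by(+57°): θ ← 70° +57° = 127°
rotate_crank_by(+27°): θ ← 127° +27° = 154°
rotate_crank_by(-48°): θ ← 154° -48° = 106°
rotate_crank_by(+52°): θ ← 106° +52° = 158°
rotate_crank_by(+37°): θ ← 158° +37° = 195°
rotate_crank_by(-53°): θ ← 195° -53° = 142°
rotate_crank_by(-8°): θ ← 142° -8° = 134°
crank pin P = (r cos θ, r sin θ) = (-19.450434, 20.141514)
h = r sin θ − e = 20.141514 − 18 = 2.141514
x = r cos θ + √(L² − h²) = -19.450434 + √(51076.0 − 4.5861) = -19.450434 + 225.989854 = 206.539419

206.5394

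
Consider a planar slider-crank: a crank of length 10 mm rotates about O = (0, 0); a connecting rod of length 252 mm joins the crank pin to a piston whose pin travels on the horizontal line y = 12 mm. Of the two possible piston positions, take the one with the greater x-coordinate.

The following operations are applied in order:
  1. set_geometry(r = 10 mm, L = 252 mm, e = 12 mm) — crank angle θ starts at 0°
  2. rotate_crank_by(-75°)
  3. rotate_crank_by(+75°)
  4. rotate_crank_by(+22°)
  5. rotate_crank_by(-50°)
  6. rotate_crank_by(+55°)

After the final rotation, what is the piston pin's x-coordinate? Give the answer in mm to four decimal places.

set_geometry: r = 10 mm, L = 252 mm, e = 12 mm; θ ← 0°
rotate_crank_by(-75°): θ ← 0° -75° = -75°
rotate_crank_by(+75°): θ ← -75° +75° = 0°
rotate_crank_by(+22°): θ ← 0° +22° = 22°
rotate_crank_by(-50°): θ ← 22° -50° = -28°
rotate_crank_by(+55°): θ ← -28° +55° = 27°
crank pin P = (r cos θ, r sin θ) = (8.910065, 4.539905)
h = r sin θ − e = 4.539905 − 12 = -7.460095
x = r cos θ + √(L² − h²) = 8.910065 + √(63504.0 − 55.6530) = 8.910065 + 251.889553 = 260.799618

260.7996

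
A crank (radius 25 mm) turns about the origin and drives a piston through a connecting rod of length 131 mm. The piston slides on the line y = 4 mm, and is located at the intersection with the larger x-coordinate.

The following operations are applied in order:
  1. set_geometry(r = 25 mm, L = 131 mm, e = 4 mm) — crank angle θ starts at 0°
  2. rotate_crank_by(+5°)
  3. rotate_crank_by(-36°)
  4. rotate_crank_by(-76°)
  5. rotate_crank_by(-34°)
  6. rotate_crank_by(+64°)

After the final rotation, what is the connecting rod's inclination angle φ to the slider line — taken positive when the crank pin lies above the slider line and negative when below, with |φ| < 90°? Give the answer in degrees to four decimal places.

set_geometry: r = 25 mm, L = 131 mm, e = 4 mm; θ ← 0°
rotate_crank_by(+5°): θ ← 0° +5° = 5°
rotate_crank_by(-36°): θ ← 5° -36° = -31°
rotate_crank_by(-76°): θ ← -31° -76° = -107°
rotate_crank_by(-34°): θ ← -107° -34° = -141°
rotate_crank_by(+64°): θ ← -141° +64° = -77°
crank pin P = (r cos θ, r sin θ) = (5.623776, -24.359252)
h = r sin θ − e = -24.359252 − 4 = -28.359252
sin φ = h / L = -28.359252 / 131 = -0.21648284
φ = arcsin(-0.21648284) = -12.502537°

-12.5025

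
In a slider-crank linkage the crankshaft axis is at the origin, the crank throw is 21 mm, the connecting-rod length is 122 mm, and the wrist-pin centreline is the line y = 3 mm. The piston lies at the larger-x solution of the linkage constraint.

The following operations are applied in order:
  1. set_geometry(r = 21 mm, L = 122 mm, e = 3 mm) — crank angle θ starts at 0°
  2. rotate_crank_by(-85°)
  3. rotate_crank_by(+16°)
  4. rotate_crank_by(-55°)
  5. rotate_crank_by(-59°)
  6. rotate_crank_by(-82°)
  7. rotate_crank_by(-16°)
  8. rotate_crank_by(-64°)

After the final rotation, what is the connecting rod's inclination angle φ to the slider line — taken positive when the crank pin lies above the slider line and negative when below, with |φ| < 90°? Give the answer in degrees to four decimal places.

set_geometry: r = 21 mm, L = 122 mm, e = 3 mm; θ ← 0°
rotate_crank_by(-85°): θ ← 0° -85° = -85°
rotate_crank_by(+16°): θ ← -85° +16° = -69°
rotate_crank_by(-55°): θ ← -69° -55° = -124°
rotate_crank_by(-59°): θ ← -124° -59° = -183°
rotate_crank_by(-82°): θ ← -183° -82° = -265°
rotate_crank_by(-16°): θ ← -265° -16° = -281°
rotate_crank_by(-64°): θ ← -281° -64° = -345°
crank pin P = (r cos θ, r sin θ) = (20.284442, 5.435200)
h = r sin θ − e = 5.435200 − 3 = 2.435200
sin φ = h / L = 2.435200 / 122 = 0.01996066
φ = arcsin(0.01996066) = 1.143737°

1.1437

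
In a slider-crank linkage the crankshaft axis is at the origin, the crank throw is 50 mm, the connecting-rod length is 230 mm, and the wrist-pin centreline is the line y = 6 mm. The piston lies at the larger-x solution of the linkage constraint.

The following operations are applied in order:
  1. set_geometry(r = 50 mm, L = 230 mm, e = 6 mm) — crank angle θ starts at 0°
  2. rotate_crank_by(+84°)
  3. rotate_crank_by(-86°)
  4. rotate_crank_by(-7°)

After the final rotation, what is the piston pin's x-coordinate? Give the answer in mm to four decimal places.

set_geometry: r = 50 mm, L = 230 mm, e = 6 mm; θ ← 0°
rotate_crank_by(+84°): θ ← 0° +84° = 84°
rotate_crank_by(-86°): θ ← 84° -86° = -2°
rotate_crank_by(-7°): θ ← -2° -7° = -9°
crank pin P = (r cos θ, r sin θ) = (49.384417, -7.821723)
h = r sin θ − e = -7.821723 − 6 = -13.821723
x = r cos θ + √(L² − h²) = 49.384417 + √(52900.0 − 191.0400) = 49.384417 + 229.584320 = 278.968737

278.9687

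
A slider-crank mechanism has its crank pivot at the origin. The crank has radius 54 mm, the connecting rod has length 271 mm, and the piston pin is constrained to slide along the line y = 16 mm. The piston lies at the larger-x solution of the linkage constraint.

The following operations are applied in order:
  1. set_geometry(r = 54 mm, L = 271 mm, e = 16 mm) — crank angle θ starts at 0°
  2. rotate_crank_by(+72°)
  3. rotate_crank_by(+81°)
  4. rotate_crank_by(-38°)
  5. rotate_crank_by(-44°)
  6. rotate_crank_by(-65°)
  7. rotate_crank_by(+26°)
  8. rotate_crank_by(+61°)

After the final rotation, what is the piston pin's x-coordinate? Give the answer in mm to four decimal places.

set_geometry: r = 54 mm, L = 271 mm, e = 16 mm; θ ← 0°
rotate_crank_by(+72°): θ ← 0° +72° = 72°
rotate_crank_by(+81°): θ ← 72° +81° = 153°
rotate_crank_by(-38°): θ ← 153° -38° = 115°
rotate_crank_by(-44°): θ ← 115° -44° = 71°
rotate_crank_by(-65°): θ ← 71° -65° = 6°
rotate_crank_by(+26°): θ ← 6° +26° = 32°
rotate_crank_by(+61°): θ ← 32° +61° = 93°
crank pin P = (r cos θ, r sin θ) = (-2.826142, 53.925995)
h = r sin θ − e = 53.925995 − 16 = 37.925995
x = r cos θ + √(L² − h²) = -2.826142 + √(73441.0 − 1438.3811) = -2.826142 + 268.333037 = 265.506896

265.5069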